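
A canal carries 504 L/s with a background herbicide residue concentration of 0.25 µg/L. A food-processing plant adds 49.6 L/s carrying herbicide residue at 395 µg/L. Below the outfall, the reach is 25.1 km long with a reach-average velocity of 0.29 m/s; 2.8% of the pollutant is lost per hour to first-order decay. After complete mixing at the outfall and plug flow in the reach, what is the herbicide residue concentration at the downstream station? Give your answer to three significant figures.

Flow-weighted average: C = (504.0·0.2500 + 49.60·395.0) / 553.6 = 19720/553.6 = 35.62 µg/L.
Travel time t = 25.1·1000 / 0.29 = 86550 s = 24.04 h.
2.8%/h lost → k = −ln(1 − 0.028) = 0.02840 h⁻¹.
After decay, C = 35.62 × e^(−kt) = 35.62 × 0.5052 = 17.99 µg/L.

18.0 µg/L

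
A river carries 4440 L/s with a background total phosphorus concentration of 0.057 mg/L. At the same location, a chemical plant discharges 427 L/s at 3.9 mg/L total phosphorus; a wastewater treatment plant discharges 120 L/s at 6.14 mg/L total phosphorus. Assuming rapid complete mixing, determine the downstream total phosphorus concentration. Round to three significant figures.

0.532 mg/L

Mixed concentration C = ΣQC/ΣQ = (4440·0.05700 + 427.0·3.900 + 120.0·6.140) / 4987 = 2655/4987 = 0.5324 mg/L.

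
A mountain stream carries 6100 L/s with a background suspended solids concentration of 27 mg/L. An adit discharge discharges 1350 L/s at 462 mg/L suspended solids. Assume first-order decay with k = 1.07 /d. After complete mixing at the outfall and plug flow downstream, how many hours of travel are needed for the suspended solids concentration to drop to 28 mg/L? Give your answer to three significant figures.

29.8 h

Conservation of mass: C = (6100·27.00 + 1350·462.0) / 7450 = 788400/7450 = 105.8 mg/L.
105.8·exp(−k·t) = 28 → t = ln(105.8/28)/k = 107400 s = 29.82 h.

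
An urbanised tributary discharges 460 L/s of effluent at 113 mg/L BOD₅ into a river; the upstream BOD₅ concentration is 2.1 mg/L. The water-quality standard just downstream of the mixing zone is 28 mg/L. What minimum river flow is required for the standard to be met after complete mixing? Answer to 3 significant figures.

1510 L/s

Set C_mix = 28: (Q·2.100 + 460.0·113.0) / (Q + 460.0) = 28
→ Q = 460.0·(113.0 − 28)/(28 − 2.100) = 1510 L/s.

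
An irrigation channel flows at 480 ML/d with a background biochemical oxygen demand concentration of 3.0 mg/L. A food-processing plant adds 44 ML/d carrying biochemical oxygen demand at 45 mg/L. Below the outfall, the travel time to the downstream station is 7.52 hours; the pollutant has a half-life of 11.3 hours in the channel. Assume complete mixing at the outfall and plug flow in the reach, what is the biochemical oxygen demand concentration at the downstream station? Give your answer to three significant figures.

4.11 mg/L

Flow-weighted average: C = (480.0·3.000 + 44.00·45.00) / 524.0 = 3420/524.0 = 6.527 mg/L.
Half-life 11.3 h → k = ln 2 / 11.3 = 0.06134 h⁻¹ = 1.472 d⁻¹.
After decay, C = 6.527 × e^(−kt) = 6.527 × 0.6305 = 4.115 mg/L.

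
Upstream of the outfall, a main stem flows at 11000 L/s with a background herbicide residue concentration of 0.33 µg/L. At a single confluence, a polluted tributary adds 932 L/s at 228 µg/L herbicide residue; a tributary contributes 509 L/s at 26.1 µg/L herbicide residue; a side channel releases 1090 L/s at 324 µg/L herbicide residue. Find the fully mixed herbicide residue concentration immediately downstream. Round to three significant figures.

43.1 µg/L

Flow-weighted average: C = (11000·0.3300 + 932.0·228.0 + 509.0·26.10 + 1090·324.0) / 13530 = 582600/13530 = 43.05 µg/L.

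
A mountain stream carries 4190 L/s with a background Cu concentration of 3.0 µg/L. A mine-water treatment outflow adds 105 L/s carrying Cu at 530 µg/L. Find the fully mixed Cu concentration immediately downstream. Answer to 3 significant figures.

15.9 µg/L

Mixed concentration C = ΣQC/ΣQ = (4190·3.000 + 105.0·530.0) / 4295 = 68220/4295 = 15.88 µg/L.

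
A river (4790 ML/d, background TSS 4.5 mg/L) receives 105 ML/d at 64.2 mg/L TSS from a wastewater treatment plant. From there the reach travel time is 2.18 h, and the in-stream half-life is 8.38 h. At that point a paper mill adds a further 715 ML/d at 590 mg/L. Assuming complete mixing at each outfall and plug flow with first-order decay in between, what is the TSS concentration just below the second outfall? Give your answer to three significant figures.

After mixing, C = (4790·4.500 + 105.0·64.20) / 4895 = 28300/4895 = 5.781 mg/L; combined flow 4895 ML/d.
Half-life 8.38 h → k = ln 2 / 8.38 = 0.08271 h⁻¹ = 1.985 d⁻¹.
After decay, C = 5.781 × e^(−kt) = 5.781 × 0.8350 = 4.827 mg/L.
Second outfall: C = (4895·4.827 + 715.0·590.0)/5610 = 79.41 mg/L.

79.4 mg/L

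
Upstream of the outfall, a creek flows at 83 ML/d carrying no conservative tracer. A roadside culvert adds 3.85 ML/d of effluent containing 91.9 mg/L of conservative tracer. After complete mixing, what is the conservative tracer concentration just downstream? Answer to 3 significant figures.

Conservation of mass: C = (83.00·0 + 3.850·91.90) / 86.85 = 353.8/86.85 = 4.074 mg/L.

4.07 mg/L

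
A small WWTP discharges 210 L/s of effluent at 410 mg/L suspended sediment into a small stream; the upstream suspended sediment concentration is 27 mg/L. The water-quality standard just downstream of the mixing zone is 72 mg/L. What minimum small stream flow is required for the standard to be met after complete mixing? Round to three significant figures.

1580 L/s

Set C_mix = 72: (Q·27.00 + 210.0·410.0) / (Q + 210.0) = 72
→ Q = 210.0·(410.0 − 72)/(72 − 27.00) = 1577 L/s.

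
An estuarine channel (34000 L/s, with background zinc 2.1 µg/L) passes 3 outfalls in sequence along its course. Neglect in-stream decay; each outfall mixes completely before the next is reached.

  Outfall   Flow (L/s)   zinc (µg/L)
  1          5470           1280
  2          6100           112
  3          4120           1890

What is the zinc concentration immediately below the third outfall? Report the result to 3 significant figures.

After outfall 1: Q = 34000 + 5470 = 39470 L/s; C = (34000·2.100 + 5470·1280)/39470 = 179.2 µg/L.
After outfall 2: Q = 39470 + 6100 = 45570 L/s; C = (39470·179.2 + 6100·112.0)/45570 = 170.2 µg/L.
After outfall 3: Q = 45570 + 4120 = 49690 L/s; C = (45570·170.2 + 4120·1890)/49690 = 312.8 µg/L.

313 µg/L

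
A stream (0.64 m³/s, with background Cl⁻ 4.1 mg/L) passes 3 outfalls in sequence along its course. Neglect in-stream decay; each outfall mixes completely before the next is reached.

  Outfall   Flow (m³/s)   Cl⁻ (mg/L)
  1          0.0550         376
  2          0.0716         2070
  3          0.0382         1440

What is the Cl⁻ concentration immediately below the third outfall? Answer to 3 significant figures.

Below outfall 1: Q → 0.6950 m³/s, C = (0.6400·4.100 + 0.05500·376.0)/0.6950 = 33.53 mg/L.
Below outfall 2: Q → 0.7666 m³/s, C = (0.6950·33.53 + 0.07160·2070)/0.7666 = 223.7 mg/L.
Below outfall 3: Q → 0.8048 m³/s, C = (0.7666·223.7 + 0.03820·1440)/0.8048 = 281.5 mg/L.

281 mg/L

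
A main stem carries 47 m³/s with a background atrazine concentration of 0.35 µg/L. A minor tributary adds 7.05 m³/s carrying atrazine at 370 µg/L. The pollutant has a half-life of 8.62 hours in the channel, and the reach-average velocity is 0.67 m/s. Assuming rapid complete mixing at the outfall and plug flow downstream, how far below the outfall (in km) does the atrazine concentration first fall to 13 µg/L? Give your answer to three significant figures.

Mixed concentration C = ΣQC/ΣQ = (47.00·0.3500 + 7.050·370.0) / 54.05 = 2625/54.05 = 48.57 µg/L.
Half-life 8.62 h → k = ln 2 / 8.62 = 0.08041 h⁻¹ = 1.930 d⁻¹.
Set 48.57·exp(−k·t) = 13 → t = ln(48.57/13)/k = 59000 s = 16.39 h.
Distance = v·t = 0.67·59000 = 39530 m = 39.53 km.

39.5 km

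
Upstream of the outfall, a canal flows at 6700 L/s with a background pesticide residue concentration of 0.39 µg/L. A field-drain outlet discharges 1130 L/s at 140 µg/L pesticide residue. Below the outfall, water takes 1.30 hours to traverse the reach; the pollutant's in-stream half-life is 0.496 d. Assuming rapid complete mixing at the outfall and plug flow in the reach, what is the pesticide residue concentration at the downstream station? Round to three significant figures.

19.0 µg/L

Mass balance: C = (6700·0.3900 + 1130·140.0) / 7830 = 160800/7830 = 20.54 µg/L.
Half-life 0.496 d → k = ln 2 / 0.496 = 1.397 d⁻¹.
Applying C = C₀e^(−kt): 20.54 × 0.9271 = 19.04 µg/L.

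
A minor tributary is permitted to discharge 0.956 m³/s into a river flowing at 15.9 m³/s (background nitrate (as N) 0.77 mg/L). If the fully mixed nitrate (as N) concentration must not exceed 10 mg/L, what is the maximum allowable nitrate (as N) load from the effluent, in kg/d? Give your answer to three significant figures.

Mass balance at the limit: 15.90·0.7700 + 0.9560·Cₑ = 16.86·10 → Cₑ = 163.5 mg/L.
Load = 0.9560 m³/s × 163.5 g/m³ × 86 400 s/d = 13510 kg/d.

13500 kg/d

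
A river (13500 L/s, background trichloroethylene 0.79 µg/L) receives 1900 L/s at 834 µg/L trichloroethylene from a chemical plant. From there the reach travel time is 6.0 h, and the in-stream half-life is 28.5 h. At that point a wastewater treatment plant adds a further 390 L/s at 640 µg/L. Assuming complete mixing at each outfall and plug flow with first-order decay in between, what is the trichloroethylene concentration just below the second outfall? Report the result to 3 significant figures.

Mixed concentration C = ΣQC/ΣQ = (13500·0.7900 + 1900·834.0) / 15400 = 1595000/15400 = 103.6 µg/L; combined flow 15400 L/s.
Half-life 28.5 h → k = ln 2 / 28.5 = 0.02432 h⁻¹ = 0.5837 d⁻¹.
After decay, C = 103.6 × e^(−kt) = 103.6 × 0.8642 = 89.52 µg/L.
At the second outfall, C = (15400·89.52 + 390.0·640.0) / (15400 + 390.0) = 103.1 µg/L.

103 µg/L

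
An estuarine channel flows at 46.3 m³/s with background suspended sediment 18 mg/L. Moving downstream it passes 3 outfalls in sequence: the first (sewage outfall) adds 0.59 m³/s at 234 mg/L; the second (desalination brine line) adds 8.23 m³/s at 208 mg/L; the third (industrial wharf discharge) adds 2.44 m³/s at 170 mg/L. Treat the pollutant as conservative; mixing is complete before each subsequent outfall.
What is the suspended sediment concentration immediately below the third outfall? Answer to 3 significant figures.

Below outfall 1: Q → 46.89 m³/s, C = (46.30·18.00 + 0.5900·234.0)/46.89 = 20.72 mg/L.
Below outfall 2: Q → 55.12 m³/s, C = (46.89·20.72 + 8.230·208.0)/55.12 = 48.68 mg/L.
Below outfall 3: Q → 57.56 m³/s, C = (55.12·48.68 + 2.440·170.0)/57.56 = 53.82 mg/L.

53.8 mg/L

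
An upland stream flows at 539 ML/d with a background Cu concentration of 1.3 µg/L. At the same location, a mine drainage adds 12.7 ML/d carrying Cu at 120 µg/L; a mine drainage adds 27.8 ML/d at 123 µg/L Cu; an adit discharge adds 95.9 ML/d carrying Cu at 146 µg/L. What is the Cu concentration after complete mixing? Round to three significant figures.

Conservation of mass: C = (539.0·1.300 + 12.70·120.0 + 27.80·123.0 + 95.90·146.0) / 675.4 = 19650/675.4 = 29.09 µg/L.

29.1 µg/L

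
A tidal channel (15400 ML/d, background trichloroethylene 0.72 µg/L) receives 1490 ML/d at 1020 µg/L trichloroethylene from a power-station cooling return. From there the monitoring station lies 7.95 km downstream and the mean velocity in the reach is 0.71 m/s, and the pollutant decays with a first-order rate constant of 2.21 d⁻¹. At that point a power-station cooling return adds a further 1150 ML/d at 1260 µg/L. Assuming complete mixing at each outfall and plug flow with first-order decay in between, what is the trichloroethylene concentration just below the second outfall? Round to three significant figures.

Mixed concentration C = ΣQC/ΣQ = (15400·0.7200 + 1490·1020) / 16890 = 1531000/16890 = 90.64 µg/L; combined flow 16890 ML/d.
Travel time t = 7.95·1000 / 0.71 = 11200 s = 3.110 h.
Applying C = C₀e^(−kt): 90.64 × 0.7510 = 68.07 µg/L.
At the second outfall, C = (16890·68.07 + 1150·1260) / (16890 + 1150) = 144.0 µg/L.

144 µg/L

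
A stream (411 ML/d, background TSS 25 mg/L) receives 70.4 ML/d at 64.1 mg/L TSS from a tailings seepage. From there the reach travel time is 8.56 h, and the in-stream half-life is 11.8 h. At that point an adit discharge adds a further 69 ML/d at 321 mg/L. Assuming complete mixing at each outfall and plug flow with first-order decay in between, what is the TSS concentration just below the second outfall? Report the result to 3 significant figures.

56.5 mg/L

Mixed concentration C = ΣQC/ΣQ = (411.0·25.00 + 70.40·64.10) / 481.4 = 14790/481.4 = 30.72 mg/L; combined flow 481.4 ML/d.
Half-life 11.8 h → k = ln 2 / 11.8 = 0.05874 h⁻¹ = 1.410 d⁻¹.
Applying C = C₀e^(−kt): 30.72 × 0.6048 = 18.58 mg/L.
At the second outfall, C = (481.4·18.58 + 69.00·321.0) / (481.4 + 69.00) = 56.49 mg/L.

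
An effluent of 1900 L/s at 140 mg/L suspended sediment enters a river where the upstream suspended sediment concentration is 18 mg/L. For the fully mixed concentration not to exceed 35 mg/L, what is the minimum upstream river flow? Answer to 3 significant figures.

Set C_mix = 35: (Q·18.00 + 1900·140.0) / (Q + 1900) = 35
→ Q = 1900·(140.0 − 35)/(35 − 18.00) = 11740 L/s.

11700 L/s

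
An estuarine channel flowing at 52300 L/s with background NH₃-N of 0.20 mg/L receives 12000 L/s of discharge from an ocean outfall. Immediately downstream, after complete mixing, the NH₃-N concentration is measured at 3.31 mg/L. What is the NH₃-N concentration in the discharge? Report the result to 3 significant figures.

16.9 mg/L

Mass balance: 52300·0.2000 + 12000·Cₑ = 64300·3.310
→ Cₑ = (64300·3.310 − 52300·0.2000) / 12000 = 16.86 mg/L.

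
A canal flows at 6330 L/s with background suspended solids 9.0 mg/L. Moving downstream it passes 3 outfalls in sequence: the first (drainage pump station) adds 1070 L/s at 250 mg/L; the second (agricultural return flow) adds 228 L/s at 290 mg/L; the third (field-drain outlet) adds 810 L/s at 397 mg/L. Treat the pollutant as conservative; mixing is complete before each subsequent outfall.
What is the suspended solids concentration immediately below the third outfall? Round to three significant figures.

After outfall 1: Q = 6330 + 1070 = 7400 L/s; C = (6330·9.000 + 1070·250.0)/7400 = 43.85 mg/L.
After outfall 2: Q = 7400 + 228.0 = 7628 L/s; C = (7400·43.85 + 228.0·290.0)/7628 = 51.20 mg/L.
After outfall 3: Q = 7628 + 810.0 = 8438 L/s; C = (7628·51.20 + 810.0·397.0)/8438 = 84.40 mg/L.

84.4 mg/L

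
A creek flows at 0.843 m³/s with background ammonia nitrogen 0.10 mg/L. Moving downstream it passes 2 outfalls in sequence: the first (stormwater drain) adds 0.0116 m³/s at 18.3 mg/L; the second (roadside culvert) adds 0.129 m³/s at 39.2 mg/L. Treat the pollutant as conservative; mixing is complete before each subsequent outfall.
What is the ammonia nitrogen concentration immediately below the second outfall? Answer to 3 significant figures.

After outfall 1: Q = 0.8430 + 0.01160 = 0.8546 m³/s; C = (0.8430·0.1000 + 0.01160·18.30)/0.8546 = 0.3470 mg/L.
After outfall 2: Q = 0.8546 + 0.1290 = 0.9836 m³/s; C = (0.8546·0.3470 + 0.1290·39.20)/0.9836 = 5.443 mg/L.

5.44 mg/L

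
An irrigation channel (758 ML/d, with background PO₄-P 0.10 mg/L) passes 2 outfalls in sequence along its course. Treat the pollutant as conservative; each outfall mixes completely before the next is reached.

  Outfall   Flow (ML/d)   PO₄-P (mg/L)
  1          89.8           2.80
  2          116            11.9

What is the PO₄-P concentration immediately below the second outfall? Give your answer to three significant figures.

Below outfall 1: Q → 847.8 ML/d, C = (758.0·0.1000 + 89.80·2.800)/847.8 = 0.3860 mg/L.
Below outfall 2: Q → 963.8 ML/d, C = (847.8·0.3860 + 116.0·11.90)/963.8 = 1.772 mg/L.

1.77 mg/L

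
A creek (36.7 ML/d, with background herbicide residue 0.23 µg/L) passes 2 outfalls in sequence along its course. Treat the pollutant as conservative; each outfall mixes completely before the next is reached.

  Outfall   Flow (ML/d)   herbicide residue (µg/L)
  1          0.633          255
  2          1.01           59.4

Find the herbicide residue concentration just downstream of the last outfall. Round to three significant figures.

5.99 µg/L

Outfall 1: combined Q = 37.33 ML/d; C = (36.70·0.2300 + 0.6330·255.0)/37.33 = 4.550 µg/L.
Outfall 2: combined Q = 38.34 ML/d; C = (37.33·4.550 + 1.010·59.40)/38.34 = 5.995 µg/L.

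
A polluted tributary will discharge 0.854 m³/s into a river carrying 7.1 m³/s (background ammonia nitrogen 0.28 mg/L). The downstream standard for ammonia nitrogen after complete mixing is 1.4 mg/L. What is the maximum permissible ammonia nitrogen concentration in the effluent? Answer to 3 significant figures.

At the limit, (Qr·Cr + Qe·Cₑ)/(Qr + Qe) = 1.4:
Cₑ = (7.954·1.4 − 7.100·0.2800) / 0.8540 = 10.71 mg/L.

10.7 mg/L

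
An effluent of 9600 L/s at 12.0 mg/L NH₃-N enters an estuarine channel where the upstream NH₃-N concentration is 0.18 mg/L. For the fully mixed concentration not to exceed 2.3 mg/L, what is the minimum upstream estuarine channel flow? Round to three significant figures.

43900 L/s

Set C_mix = 2.3: (Q·0.1800 + 9600·12.00) / (Q + 9600) = 2.3
→ Q = 9600·(12.00 − 2.3)/(2.3 − 0.1800) = 43920 L/s.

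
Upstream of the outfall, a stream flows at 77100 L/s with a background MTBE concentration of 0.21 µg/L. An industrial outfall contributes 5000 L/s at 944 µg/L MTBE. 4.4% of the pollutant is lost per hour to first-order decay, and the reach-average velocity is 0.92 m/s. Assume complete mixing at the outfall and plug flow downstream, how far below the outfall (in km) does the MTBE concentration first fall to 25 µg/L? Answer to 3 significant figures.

61.5 km

Conservation of mass: C = (77100·0.2100 + 5000·944.0) / 82100 = 4736000/82100 = 57.69 µg/L.
4.4%/h lost → k = −ln(1 − 0.044) = 0.04500 h⁻¹.
Set 57.69·exp(−k·t) = 25 → t = ln(57.69/25)/k = 66900 s = 18.58 h.
Distance = v·t = 0.92·66900 = 61550 m = 61.55 km.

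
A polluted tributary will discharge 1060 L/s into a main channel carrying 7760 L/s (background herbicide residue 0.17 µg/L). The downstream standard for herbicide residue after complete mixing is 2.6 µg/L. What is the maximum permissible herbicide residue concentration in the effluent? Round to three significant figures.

At the limit, (Qr·Cr + Qe·Cₑ)/(Qr + Qe) = 2.6:
Cₑ = (8820·2.6 − 7760·0.1700) / 1060 = 20.39 µg/L.

20.4 µg/L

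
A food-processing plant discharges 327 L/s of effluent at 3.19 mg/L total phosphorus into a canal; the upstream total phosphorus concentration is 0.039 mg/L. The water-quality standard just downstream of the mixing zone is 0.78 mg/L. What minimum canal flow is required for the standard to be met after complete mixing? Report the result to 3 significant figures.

1060 L/s

Set C_mix = 0.78: (Q·0.03900 + 327.0·3.190) / (Q + 327.0) = 0.78
→ Q = 327.0·(3.190 − 0.78)/(0.78 − 0.03900) = 1064 L/s.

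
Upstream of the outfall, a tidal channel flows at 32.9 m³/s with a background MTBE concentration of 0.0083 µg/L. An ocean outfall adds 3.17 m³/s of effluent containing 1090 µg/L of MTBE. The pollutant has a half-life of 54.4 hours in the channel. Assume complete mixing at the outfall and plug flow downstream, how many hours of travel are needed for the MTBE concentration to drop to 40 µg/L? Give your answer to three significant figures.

After mixing, C = (32.90·0.008300 + 3.170·1090) / 36.07 = 3456/36.07 = 95.80 µg/L.
Half-life 54.4 h → k = ln 2 / 54.4 = 0.01274 h⁻¹ = 0.3058 d⁻¹.
95.80·exp(−k·t) = 40 → t = ln(95.80/40)/k = 246800 s = 68.55 h.

68.5 h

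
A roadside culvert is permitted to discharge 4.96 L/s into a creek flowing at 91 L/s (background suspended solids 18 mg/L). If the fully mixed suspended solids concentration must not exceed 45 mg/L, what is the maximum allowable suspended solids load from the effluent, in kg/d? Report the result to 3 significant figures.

Mass balance at the limit: 91.00·18.00 + 4.960·Cₑ = 95.96·45 → Cₑ = 540.4 mg/L.
4.960 L/s = 0.004960 m³/s. Load = 0.004960 m³/s × 540.4 g/m³ × 86 400 s/d = 231.6 kg/d.

232 kg/d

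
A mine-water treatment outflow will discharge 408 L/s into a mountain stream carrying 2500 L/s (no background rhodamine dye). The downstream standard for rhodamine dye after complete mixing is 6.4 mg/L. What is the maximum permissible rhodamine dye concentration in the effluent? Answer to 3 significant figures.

At the limit, (Qr·Cr + Qe·Cₑ)/(Qr + Qe) = 6.4:
Cₑ = (2908·6.4 − 2500·0) / 408.0 = 45.62 mg/L.

45.6 mg/L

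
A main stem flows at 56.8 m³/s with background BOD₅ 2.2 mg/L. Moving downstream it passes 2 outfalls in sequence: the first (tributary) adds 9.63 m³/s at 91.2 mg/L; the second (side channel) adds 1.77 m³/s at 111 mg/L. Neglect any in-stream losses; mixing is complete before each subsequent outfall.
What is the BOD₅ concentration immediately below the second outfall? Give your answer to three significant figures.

Outfall 1: combined Q = 66.43 m³/s; C = (56.80·2.200 + 9.630·91.20)/66.43 = 15.10 mg/L.
Outfall 2: combined Q = 68.20 m³/s; C = (66.43·15.10 + 1.770·111.0)/68.20 = 17.59 mg/L.

17.6 mg/L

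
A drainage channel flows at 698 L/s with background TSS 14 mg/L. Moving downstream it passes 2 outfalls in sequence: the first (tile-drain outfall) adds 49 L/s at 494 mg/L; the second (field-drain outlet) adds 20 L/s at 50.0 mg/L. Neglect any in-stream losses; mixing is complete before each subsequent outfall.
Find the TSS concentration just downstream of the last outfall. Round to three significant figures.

45.6 mg/L

After outfall 1: Q = 698.0 + 49.00 = 747.0 L/s; C = (698.0·14.00 + 49.00·494.0)/747.0 = 45.49 mg/L.
After outfall 2: Q = 747.0 + 20.00 = 767.0 L/s; C = (747.0·45.49 + 20.00·50.00)/767.0 = 45.60 mg/L.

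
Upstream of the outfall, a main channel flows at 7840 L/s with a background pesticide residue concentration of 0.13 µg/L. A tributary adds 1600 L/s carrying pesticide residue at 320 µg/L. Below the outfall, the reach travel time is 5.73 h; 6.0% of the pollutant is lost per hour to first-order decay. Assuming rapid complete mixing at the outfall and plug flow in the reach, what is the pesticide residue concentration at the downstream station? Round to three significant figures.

Mass balance: C = (7840·0.1300 + 1600·320.0) / 9440 = 513000/9440 = 54.35 µg/L.
6.0%/h lost → k = −ln(1 − 0.06) = 0.06188 h⁻¹.
Applying C = C₀e^(−kt): 54.35 × 0.7015 = 38.12 µg/L.

38.1 µg/L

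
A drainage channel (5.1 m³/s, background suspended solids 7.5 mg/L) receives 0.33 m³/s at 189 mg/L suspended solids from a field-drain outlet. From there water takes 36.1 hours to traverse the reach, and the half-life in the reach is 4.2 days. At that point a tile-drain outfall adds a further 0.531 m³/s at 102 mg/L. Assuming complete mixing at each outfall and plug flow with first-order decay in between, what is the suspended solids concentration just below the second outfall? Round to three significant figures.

22.3 mg/L

Mass balance: C = (5.100·7.500 + 0.3300·189.0) / 5.430 = 100.6/5.430 = 18.53 mg/L; combined flow 5.430 m³/s.
Half-life 4.2 d → k = ln 2 / 4.2 = 0.1650 d⁻¹.
Decay over the reach: 18.53·exp(−kt) = 18.53·0.7802 = 14.46 mg/L.
Second outfall: C = (5.430·14.46 + 0.5310·102.0)/5.961 = 22.26 mg/L.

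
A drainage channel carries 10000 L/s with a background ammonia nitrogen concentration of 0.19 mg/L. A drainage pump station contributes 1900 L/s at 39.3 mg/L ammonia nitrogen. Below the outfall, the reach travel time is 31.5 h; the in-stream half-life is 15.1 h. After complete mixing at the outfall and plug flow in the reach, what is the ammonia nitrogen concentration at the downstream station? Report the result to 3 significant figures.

After mixing, C = (10000·0.1900 + 1900·39.30) / 11900 = 76570/11900 = 6.434 mg/L.
Half-life 15.1 h → k = ln 2 / 15.1 = 0.04590 h⁻¹ = 1.102 d⁻¹.
Decay over the reach: 6.434·exp(−kt) = 6.434·0.2355 = 1.515 mg/L.

1.52 mg/L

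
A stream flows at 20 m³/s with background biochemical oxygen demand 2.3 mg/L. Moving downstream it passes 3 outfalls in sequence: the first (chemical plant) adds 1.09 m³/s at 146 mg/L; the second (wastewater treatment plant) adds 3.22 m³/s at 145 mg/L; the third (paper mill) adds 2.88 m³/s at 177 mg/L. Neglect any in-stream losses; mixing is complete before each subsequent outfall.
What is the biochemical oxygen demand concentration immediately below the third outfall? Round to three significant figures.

43.5 mg/L

Below outfall 1: Q → 21.09 m³/s, C = (20.00·2.300 + 1.090·146.0)/21.09 = 9.727 mg/L.
Below outfall 2: Q → 24.31 m³/s, C = (21.09·9.727 + 3.220·145.0)/24.31 = 27.64 mg/L.
Below outfall 3: Q → 27.19 m³/s, C = (24.31·27.64 + 2.880·177.0)/27.19 = 43.46 mg/L.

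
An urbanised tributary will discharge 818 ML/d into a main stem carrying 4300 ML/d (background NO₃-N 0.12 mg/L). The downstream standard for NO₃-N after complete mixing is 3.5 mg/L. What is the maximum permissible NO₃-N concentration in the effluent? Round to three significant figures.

At the limit, (Qr·Cr + Qe·Cₑ)/(Qr + Qe) = 3.5:
Cₑ = (5118·3.5 − 4300·0.1200) / 818.0 = 21.27 mg/L.

21.3 mg/L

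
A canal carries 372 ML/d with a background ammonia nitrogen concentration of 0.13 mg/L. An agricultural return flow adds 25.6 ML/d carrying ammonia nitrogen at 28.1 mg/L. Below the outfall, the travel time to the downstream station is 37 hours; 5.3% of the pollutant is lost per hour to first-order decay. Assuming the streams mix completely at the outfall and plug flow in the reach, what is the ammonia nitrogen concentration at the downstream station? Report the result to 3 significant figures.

0.257 mg/L

Mass balance: C = (372.0·0.1300 + 25.60·28.10) / 397.6 = 767.7/397.6 = 1.931 mg/L.
5.3%/h lost → k = −ln(1 − 0.053) = 0.05446 h⁻¹.
After decay, C = 1.931 × e^(−kt) = 1.931 × 0.1333 = 0.2575 mg/L.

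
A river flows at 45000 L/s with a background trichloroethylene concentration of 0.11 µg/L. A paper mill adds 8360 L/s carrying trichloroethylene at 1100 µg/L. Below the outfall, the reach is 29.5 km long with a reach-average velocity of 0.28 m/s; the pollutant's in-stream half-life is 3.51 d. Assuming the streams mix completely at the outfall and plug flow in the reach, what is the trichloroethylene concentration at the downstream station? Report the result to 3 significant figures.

Mass balance: C = (45000·0.1100 + 8360·1100) / 53360 = 9201000/53360 = 172.4 µg/L.
Travel time t = 29.5·1000 / 0.28 = 105400 s = 29.27 h.
Half-life 3.51 d → k = ln 2 / 3.51 = 0.1975 d⁻¹.
Decay over the reach: 172.4·exp(−kt) = 172.4·0.7860 = 135.5 µg/L.

136 µg/L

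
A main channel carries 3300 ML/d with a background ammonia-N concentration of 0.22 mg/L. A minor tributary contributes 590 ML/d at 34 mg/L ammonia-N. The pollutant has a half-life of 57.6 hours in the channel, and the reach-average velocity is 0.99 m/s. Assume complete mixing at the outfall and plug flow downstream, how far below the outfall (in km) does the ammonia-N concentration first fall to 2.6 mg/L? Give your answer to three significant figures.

213 km

Flow-weighted average: C = (3300·0.2200 + 590.0·34.00) / 3890 = 20790/3890 = 5.343 mg/L.
Half-life 57.6 h → k = ln 2 / 57.6 = 0.01203 h⁻¹ = 0.2888 d⁻¹.
Set 5.343·exp(−k·t) = 2.6 → t = ln(5.343/2.6)/k = 215500 s = 59.86 h.
Distance = v·t = 0.99·215500 = 213300 m = 213.3 km.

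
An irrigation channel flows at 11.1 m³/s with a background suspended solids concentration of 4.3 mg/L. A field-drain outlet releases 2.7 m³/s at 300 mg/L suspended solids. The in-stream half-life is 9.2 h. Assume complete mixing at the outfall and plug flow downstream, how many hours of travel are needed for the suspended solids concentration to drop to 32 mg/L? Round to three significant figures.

After mixing, C = (11.10·4.300 + 2.700·300.0) / 13.80 = 857.7/13.80 = 62.15 mg/L.
Half-life 9.2 h → k = ln 2 / 9.2 = 0.07534 h⁻¹ = 1.808 d⁻¹.
62.15·exp(−k·t) = 32 → t = ln(62.15/32)/k = 31720 s = 8.812 h.

8.81 h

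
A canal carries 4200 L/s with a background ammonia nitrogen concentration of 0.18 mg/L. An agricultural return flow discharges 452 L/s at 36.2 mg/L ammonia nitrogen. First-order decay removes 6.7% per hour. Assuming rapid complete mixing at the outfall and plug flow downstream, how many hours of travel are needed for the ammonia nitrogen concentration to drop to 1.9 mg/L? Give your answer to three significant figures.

Conservation of mass: C = (4200·0.1800 + 452.0·36.20) / 4652 = 17120/4652 = 3.680 mg/L.
6.7%/h lost → k = −ln(1 − 0.067) = 0.06935 h⁻¹.
3.680·exp(−k·t) = 1.9 → t = ln(3.680/1.9)/k = 34310 s = 9.531 h.

9.53 h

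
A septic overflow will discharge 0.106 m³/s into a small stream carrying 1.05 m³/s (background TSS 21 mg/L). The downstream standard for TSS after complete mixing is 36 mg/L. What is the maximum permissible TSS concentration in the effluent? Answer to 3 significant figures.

At the limit, (Qr·Cr + Qe·Cₑ)/(Qr + Qe) = 36:
Cₑ = (1.156·36 − 1.050·21.00) / 0.1060 = 184.6 mg/L.

185 mg/L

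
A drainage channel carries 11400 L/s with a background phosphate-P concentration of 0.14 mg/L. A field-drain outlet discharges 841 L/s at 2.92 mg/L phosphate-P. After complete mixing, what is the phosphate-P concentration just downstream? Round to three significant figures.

After mixing, C = (11400·0.1400 + 841.0·2.920) / 12240 = 4052/12240 = 0.3310 mg/L.

0.331 mg/L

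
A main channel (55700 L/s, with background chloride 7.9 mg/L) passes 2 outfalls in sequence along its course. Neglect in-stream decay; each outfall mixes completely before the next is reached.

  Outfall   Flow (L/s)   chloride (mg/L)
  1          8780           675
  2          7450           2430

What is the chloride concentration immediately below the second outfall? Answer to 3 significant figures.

Below outfall 1: Q → 64480 L/s, C = (55700·7.900 + 8780·675.0)/64480 = 98.74 mg/L.
Below outfall 2: Q → 71930 L/s, C = (64480·98.74 + 7450·2430)/71930 = 340.2 mg/L.

340 mg/L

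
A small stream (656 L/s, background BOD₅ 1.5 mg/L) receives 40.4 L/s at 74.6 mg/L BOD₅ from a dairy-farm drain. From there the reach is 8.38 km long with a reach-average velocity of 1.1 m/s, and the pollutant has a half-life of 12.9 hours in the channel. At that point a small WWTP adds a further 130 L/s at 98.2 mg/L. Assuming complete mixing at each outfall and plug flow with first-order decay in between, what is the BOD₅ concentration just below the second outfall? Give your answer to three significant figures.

19.8 mg/L

Conservation of mass: C = (656.0·1.500 + 40.40·74.60) / 696.4 = 3998/696.4 = 5.741 mg/L; combined flow 696.4 L/s.
Travel time t = 8.38·1000 / 1.1 = 7618 s = 2.116 h.
Half-life 12.9 h → k = ln 2 / 12.9 = 0.05373 h⁻¹ = 1.290 d⁻¹.
After decay, C = 5.741 × e^(−kt) = 5.741 × 0.8925 = 5.124 mg/L.
Second outfall: C = (696.4·5.124 + 130.0·98.20)/826.4 = 19.77 mg/L.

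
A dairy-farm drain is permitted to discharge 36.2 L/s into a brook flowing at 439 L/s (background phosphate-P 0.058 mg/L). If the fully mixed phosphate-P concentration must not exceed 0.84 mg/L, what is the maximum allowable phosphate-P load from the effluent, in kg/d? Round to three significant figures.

32.3 kg/d

Mass balance at the limit: 439.0·0.05800 + 36.20·Cₑ = 475.2·0.84 → Cₑ = 10.32 mg/L.
36.20 L/s = 0.03620 m³/s. Load = 0.03620 m³/s × 10.32 g/m³ × 86 400 s/d = 32.29 kg/d.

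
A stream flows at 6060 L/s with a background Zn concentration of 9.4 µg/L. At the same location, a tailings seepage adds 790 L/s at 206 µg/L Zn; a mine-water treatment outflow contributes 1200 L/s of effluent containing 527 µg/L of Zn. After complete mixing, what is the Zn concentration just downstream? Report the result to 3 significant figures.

Flow-weighted average: C = (6060·9.400 + 790.0·206.0 + 1200·527.0) / 8050 = 852100/8050 = 105.9 µg/L.

106 µg/L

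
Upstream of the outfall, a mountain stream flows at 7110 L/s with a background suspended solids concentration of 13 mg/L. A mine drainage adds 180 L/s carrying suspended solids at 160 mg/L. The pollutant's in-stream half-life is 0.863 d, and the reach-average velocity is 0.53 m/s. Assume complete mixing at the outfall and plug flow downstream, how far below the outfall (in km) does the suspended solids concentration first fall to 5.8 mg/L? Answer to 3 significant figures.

After mixing, C = (7110·13.00 + 180.0·160.0) / 7290 = 121200/7290 = 16.63 mg/L.
Half-life 0.863 d → k = ln 2 / 0.863 = 0.8032 d⁻¹.
Set 16.63·exp(−k·t) = 5.8 → t = ln(16.63/5.8)/k = 113300 s = 31.47 h.
Distance = v·t = 0.53·113300 = 60050 m = 60.05 km.

60.1 km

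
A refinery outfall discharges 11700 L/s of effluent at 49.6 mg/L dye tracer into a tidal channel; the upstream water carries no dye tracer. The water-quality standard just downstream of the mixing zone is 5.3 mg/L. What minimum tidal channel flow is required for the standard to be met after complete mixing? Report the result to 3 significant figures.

Set C_mix = 5.3: (Q·0 + 11700·49.60) / (Q + 11700) = 5.3
→ Q = 11700·(49.60 − 5.3)/(5.3 − 0) = 97790 L/s.

97800 L/s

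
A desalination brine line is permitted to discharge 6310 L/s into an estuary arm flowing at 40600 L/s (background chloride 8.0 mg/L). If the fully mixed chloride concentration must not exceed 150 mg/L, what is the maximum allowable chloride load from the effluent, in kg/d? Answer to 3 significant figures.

580000 kg/d

Mass balance at the limit: 40600·8.000 + 6310·Cₑ = 46910·150 → Cₑ = 1064 mg/L.
6310 L/s = 6.310 m³/s. Load = 6.310 m³/s × 1064 g/m³ × 86 400 s/d = 579900 kg/d.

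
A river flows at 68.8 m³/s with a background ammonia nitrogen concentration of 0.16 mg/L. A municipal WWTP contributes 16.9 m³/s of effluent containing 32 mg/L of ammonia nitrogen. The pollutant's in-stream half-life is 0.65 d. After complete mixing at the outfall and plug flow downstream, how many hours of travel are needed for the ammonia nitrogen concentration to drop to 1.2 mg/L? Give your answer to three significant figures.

37.8 h

Conservation of mass: C = (68.80·0.1600 + 16.90·32.00) / 85.70 = 551.8/85.70 = 6.439 mg/L.
Half-life 0.65 d → k = ln 2 / 0.65 = 1.066 d⁻¹.
6.439·exp(−k·t) = 1.2 → t = ln(6.439/1.2)/k = 136100 s = 37.81 h.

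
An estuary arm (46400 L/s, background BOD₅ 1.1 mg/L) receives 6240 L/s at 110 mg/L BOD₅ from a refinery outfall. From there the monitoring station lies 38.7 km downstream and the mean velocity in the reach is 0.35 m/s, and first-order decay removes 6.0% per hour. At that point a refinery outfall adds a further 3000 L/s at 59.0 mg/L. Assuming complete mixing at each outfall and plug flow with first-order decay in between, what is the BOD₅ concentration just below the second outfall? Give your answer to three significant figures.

5.16 mg/L

Flow-weighted average: C = (46400·1.100 + 6240·110.0) / 52640 = 737400/52640 = 14.01 mg/L; combined flow 52640 L/s.
Travel time t = 38.7·1000 / 0.35 = 110600 s = 30.71 h.
6.0%/h lost → k = −ln(1 − 0.06) = 0.06188 h⁻¹.
Applying C = C₀e^(−kt): 14.01 × 0.1495 = 2.094 mg/L.
At the second outfall, C = (52640·2.094 + 3000·59.00) / (52640 + 3000) = 5.163 mg/L.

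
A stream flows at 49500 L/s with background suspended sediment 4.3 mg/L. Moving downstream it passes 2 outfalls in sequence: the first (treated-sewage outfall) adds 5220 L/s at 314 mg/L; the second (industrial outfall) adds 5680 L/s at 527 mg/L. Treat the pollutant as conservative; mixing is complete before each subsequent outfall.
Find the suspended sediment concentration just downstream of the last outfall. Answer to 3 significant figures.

80.2 mg/L

Outfall 1: combined Q = 54720 L/s; C = (49500·4.300 + 5220·314.0)/54720 = 33.84 mg/L.
Outfall 2: combined Q = 60400 L/s; C = (54720·33.84 + 5680·527.0)/60400 = 80.22 mg/L.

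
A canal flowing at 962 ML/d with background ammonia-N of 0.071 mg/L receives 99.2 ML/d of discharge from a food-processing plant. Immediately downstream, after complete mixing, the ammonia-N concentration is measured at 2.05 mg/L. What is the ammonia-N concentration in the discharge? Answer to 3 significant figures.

Mass balance: 962.0·0.07100 + 99.20·Cₑ = 1061·2.050
→ Cₑ = (1061·2.050 − 962.0·0.07100) / 99.20 = 21.24 mg/L.

21.2 mg/L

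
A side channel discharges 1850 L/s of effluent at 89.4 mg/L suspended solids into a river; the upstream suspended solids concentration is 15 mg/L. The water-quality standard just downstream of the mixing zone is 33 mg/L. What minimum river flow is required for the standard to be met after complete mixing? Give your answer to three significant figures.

5800 L/s

Set C_mix = 33: (Q·15.00 + 1850·89.40) / (Q + 1850) = 33
→ Q = 1850·(89.40 − 33)/(33 − 15.00) = 5797 L/s.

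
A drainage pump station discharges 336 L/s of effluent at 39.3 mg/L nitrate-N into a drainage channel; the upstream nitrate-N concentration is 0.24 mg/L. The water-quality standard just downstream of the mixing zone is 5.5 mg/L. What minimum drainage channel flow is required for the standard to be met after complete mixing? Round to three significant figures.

Set C_mix = 5.5: (Q·0.2400 + 336.0·39.30) / (Q + 336.0) = 5.5
→ Q = 336.0·(39.30 − 5.5)/(5.5 − 0.2400) = 2159 L/s.

2160 L/s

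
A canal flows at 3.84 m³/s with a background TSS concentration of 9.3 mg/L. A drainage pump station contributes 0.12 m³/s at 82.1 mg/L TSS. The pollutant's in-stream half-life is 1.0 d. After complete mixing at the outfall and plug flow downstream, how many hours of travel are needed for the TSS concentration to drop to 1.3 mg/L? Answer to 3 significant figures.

Mixed concentration C = ΣQC/ΣQ = (3.840·9.300 + 0.1200·82.10) / 3.960 = 45.56/3.960 = 11.51 mg/L.
Half-life 1.0 d → k = ln 2 / 1.0 = 0.6931 d⁻¹.
11.51·exp(−k·t) = 1.3 → t = ln(11.51/1.3)/k = 271800 s = 75.50 h.

75.5 h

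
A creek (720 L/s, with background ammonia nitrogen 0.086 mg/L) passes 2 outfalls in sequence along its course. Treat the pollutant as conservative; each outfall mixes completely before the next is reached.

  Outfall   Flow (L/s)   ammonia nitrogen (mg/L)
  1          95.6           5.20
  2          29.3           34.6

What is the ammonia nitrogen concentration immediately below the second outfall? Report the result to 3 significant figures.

1.86 mg/L

After outfall 1: Q = 720.0 + 95.60 = 815.6 L/s; C = (720.0·0.08600 + 95.60·5.200)/815.6 = 0.6854 mg/L.
After outfall 2: Q = 815.6 + 29.30 = 844.9 L/s; C = (815.6·0.6854 + 29.30·34.60)/844.9 = 1.862 mg/L.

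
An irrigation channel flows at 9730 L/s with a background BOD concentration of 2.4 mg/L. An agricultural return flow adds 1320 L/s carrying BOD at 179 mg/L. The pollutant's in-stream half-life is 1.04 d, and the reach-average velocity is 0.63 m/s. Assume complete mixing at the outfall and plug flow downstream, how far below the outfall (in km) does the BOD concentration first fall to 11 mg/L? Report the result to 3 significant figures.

62.0 km

Conservation of mass: C = (9730·2.400 + 1320·179.0) / 11050 = 259600/11050 = 23.50 mg/L.
Half-life 1.04 d → k = ln 2 / 1.04 = 0.6665 d⁻¹.
Set 23.50·exp(−k·t) = 11 → t = ln(23.50/11)/k = 98380 s = 27.33 h.
Distance = v·t = 0.63·98380 = 61980 m = 61.98 km.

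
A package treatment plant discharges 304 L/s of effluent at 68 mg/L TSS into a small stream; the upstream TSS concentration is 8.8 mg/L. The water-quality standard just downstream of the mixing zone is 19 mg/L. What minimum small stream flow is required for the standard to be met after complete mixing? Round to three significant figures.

1460 L/s

Set C_mix = 19: (Q·8.800 + 304.0·68.00) / (Q + 304.0) = 19
→ Q = 304.0·(68.00 − 19)/(19 − 8.800) = 1460 L/s.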